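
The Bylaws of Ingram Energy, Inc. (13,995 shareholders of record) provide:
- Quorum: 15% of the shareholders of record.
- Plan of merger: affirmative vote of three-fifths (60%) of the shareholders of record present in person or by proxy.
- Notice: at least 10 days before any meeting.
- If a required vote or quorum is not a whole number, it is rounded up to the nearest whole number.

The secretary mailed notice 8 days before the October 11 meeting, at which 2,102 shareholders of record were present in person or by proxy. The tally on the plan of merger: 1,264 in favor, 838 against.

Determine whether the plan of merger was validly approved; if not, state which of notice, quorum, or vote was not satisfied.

Invalid — notice requirement not satisfied.

Notice: 8 days given; 10 required. Not satisfied.
Quorum: 15% of 13,995 = 2,099.25, rounded up to 2,100; 2,102 present. Satisfied.
Vote: requires three-fifths of those present (2,102); 3/5 of 2102 = 1261.20, rounded up to 1262, so 1,262 needed; 1,264 in favor. Satisfied.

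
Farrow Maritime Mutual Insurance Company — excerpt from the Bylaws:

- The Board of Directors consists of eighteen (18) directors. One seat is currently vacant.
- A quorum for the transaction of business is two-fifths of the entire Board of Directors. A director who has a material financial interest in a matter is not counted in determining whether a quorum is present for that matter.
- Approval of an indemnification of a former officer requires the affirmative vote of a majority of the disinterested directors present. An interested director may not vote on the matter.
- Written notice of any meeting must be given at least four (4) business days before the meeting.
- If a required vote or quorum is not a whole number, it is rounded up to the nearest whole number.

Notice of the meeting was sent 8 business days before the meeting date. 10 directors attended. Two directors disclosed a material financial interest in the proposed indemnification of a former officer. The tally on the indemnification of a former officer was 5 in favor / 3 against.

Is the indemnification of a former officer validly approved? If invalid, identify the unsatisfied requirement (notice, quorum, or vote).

Notice: 8 business days given; 4 required (8 ≥ 4). Satisfied.
Quorum: 10 present, but the 2 interested directors do not count, leaving 8. Quorum is 8. Satisfied.
Vote: the indemnification of a former officer requires a majority of the disinterested directors present (10 − 2 = 8). A majority of 8 is 5, so 5 affirmative votes are needed; 5 voted in favor. Satisfied.

Valid — all requirements satisfied.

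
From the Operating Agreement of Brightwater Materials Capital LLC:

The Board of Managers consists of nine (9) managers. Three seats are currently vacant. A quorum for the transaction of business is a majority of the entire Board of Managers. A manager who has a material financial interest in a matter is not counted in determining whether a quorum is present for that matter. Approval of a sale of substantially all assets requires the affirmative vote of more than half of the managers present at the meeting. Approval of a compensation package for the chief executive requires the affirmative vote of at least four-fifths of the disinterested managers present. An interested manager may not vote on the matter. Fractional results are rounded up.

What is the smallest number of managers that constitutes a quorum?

A majority of 9 is 5.

5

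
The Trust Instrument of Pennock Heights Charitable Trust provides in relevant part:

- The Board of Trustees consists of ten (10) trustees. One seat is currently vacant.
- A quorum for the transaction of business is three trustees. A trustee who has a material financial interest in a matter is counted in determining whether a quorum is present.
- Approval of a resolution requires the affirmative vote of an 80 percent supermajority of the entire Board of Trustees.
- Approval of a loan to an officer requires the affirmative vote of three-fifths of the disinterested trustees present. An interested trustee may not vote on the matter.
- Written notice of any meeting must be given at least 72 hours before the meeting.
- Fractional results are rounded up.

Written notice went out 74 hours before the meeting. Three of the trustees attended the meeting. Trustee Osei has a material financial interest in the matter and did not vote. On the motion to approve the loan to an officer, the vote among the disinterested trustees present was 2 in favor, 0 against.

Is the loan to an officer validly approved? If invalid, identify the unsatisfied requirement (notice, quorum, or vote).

Notice: 74 hours given; 72 required (74 ≥ 72). Satisfied.
Quorum: 3 present (interested trustees count toward quorum); quorum is 3. Satisfied.
Vote: the loan to an officer requires three-fifths of the disinterested trustees present (3 − 1 = 2). 3/5 of 2 = 1.20, rounded up to 2, so 2 affirmative votes are needed; 2 voted in favor. Satisfied.

Valid — all requirements satisfied.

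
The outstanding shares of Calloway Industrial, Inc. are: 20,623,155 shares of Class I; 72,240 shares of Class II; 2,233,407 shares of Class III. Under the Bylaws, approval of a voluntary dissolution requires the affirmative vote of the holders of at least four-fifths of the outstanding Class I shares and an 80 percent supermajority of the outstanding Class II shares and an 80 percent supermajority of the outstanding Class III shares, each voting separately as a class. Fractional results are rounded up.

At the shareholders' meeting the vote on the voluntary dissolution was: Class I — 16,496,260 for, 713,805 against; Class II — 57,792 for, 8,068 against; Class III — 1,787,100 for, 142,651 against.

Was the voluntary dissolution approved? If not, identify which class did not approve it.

Class I: 4/5 of 20623155 = 16498524; 16,498,524 required, 16,496,260 in favor — not approved.
Class II: 4/5 of 72240 = 57792; 57,792 required, 57,792 in favor — approved.
Class III: 4/5 of 2233407 = 1786725.60, rounded up to 1786726; 1,786,726 required, 1,787,100 in favor — approved.

Not approved — the Class I shares did not give the required vote.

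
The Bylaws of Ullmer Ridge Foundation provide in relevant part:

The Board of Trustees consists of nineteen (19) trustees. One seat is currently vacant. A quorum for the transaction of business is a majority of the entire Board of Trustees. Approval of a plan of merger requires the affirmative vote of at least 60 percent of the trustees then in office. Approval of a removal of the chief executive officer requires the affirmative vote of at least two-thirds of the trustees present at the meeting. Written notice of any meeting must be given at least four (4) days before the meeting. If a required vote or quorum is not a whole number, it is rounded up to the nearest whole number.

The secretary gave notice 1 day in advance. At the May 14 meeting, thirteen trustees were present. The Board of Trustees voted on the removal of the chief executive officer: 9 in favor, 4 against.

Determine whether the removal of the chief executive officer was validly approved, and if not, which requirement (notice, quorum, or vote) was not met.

Notice: 1 day given; 4 required (1 < 4). Not satisfied.
Quorum: 13 present; quorum is 10. Satisfied.
Vote: the removal of the chief executive officer requires two-thirds of the trustees present (13). 2/3 of 13 = 8.67, rounded up to 9, so 9 affirmative votes are needed; 9 voted in favor. Satisfied.

Invalid — notice requirement not satisfied.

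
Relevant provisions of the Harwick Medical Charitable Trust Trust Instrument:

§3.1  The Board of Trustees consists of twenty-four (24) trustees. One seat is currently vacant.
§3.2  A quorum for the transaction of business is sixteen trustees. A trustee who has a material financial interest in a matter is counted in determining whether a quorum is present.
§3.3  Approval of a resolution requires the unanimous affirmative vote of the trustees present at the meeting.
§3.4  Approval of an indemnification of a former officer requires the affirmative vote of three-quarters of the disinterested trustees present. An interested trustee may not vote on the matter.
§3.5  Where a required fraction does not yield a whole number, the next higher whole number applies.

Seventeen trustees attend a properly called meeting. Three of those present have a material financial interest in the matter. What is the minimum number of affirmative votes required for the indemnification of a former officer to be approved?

The indemnification of a former officer requires three-fourths of the disinterested trustees present (17 − 3 = 14).
3/4 of 14 = 10.50, rounded up to 11.

11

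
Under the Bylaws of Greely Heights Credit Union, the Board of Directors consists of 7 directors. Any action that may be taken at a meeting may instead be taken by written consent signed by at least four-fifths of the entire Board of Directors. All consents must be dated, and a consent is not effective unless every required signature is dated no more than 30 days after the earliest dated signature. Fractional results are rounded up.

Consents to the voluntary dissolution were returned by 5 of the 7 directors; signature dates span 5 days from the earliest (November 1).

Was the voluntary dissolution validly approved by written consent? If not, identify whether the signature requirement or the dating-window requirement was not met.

Signatures required: at least four-fifths of 7 — 4/5 of 7 = 5.60, rounded up to 6, so 6 needed; 5 signed. Insufficient.
Dating window: the latest signature is 5 days after the earliest; the limit is 30 days. Within the window.

Not effective — insufficient signatures.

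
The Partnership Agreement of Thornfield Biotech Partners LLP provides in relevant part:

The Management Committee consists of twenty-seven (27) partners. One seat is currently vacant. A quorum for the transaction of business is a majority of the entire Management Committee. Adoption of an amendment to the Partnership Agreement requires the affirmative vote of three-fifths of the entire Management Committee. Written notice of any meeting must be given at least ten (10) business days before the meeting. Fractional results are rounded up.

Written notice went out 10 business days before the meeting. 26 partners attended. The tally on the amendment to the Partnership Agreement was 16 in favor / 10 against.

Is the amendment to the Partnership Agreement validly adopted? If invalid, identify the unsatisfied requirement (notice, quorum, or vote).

Notice: 10 business days given; 10 required (10 ≥ 10). Satisfied.
Quorum: 26 present; quorum is 14. Satisfied.
Vote: the amendment to the Partnership Agreement requires three-fifths of the entire Management Committee (27). 3/5 of 27 = 16.20, rounded up to 17, so 17 affirmative votes are needed; 16 voted in favor. Not satisfied.

Invalid — vote requirement not satisfied.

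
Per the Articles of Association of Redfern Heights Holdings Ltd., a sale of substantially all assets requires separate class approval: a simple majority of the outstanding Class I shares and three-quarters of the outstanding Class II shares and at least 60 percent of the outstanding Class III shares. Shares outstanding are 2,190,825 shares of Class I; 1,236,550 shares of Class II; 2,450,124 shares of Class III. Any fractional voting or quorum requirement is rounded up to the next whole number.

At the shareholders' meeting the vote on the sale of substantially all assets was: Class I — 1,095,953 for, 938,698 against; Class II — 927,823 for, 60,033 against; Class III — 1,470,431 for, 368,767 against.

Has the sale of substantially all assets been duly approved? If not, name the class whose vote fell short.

Class I: a majority of 2190825 is 1095413; 1,095,413 required, 1,095,953 in favor — approved.
Class II: 3/4 of 1236550 = 927412.50, rounded up to 927413; 927,413 required, 927,823 in favor — approved.
Class III: 3/5 of 2450124 = 1470074.40, rounded up to 1470075; 1,470,075 required, 1,470,431 in favor — approved.

Approved — every class gave the required vote.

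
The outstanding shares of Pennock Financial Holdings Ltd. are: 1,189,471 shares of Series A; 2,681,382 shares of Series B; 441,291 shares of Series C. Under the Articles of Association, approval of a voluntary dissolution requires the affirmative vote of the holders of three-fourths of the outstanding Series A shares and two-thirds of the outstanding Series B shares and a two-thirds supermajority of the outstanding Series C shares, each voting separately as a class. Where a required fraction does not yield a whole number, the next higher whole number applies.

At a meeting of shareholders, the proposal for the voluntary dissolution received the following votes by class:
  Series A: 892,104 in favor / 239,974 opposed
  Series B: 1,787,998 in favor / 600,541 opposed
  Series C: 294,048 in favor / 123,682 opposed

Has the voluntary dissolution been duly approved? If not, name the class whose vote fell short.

Not approved — the Series C shares did not give the required vote.

Series A: 3/4 of 1189471 = 892103.25, rounded up to 892104; 892,104 required, 892,104 in favor — approved.
Series B: 2/3 of 2681382 = 1787588; 1,787,588 required, 1,787,998 in favor — approved.
Series C: 2/3 of 441291 = 294194; 294,194 required, 294,048 in favor — not approved.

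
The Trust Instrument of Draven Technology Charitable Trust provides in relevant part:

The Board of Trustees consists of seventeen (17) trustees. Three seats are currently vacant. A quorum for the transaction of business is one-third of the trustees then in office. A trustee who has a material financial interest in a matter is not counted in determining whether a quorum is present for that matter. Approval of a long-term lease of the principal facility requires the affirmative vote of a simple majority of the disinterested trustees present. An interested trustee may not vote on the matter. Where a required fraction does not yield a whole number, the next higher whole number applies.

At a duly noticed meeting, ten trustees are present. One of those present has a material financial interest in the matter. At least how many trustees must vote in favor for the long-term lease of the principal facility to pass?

5

The long-term lease of the principal facility requires a majority of the disinterested trustees present (10 − 1 = 9).
A majority of 9 is 5.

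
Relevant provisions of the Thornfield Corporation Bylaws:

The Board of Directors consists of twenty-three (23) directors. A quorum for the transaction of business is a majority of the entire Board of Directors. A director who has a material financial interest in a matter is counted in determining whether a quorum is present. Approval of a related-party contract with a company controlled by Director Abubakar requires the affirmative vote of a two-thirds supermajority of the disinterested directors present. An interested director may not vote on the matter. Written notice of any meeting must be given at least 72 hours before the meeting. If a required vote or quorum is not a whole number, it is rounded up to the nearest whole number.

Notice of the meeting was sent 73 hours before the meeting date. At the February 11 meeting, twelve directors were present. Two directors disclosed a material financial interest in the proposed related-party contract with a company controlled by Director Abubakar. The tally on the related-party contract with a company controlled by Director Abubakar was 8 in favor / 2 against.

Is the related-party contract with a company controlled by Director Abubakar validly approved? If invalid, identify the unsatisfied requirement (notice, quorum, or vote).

Notice: 73 hours given; 72 required (73 ≥ 72). Satisfied.
Quorum: 12 present (interested directors count toward quorum); quorum is 12. Satisfied.
Vote: the related-party contract with a company controlled by Director Abubakar requires two-thirds of the disinterested directors present (12 − 2 = 10). 2/3 of 10 = 6.67, rounded up to 7, so 7 affirmative votes are needed; 8 voted in favor. Satisfied.

Valid — all requirements satisfied.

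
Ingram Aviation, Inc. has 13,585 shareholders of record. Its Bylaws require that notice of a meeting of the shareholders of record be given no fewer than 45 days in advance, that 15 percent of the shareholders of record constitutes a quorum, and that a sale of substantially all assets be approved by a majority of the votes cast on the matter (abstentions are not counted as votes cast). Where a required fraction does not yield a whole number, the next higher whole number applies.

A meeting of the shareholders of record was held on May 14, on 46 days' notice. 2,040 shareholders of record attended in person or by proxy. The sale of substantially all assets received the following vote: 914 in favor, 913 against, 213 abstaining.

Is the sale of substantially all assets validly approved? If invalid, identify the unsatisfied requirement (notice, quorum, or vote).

Valid — all requirements satisfied.

Notice: 46 days given; 45 required. Satisfied.
Quorum: 15% of 13,585 = 2,037.75, rounded up to 2,038; 2,040 present. Satisfied.
Vote: requires a majority of the votes cast (2,040 − 213 abstaining = 1,827); a majority of 1827 is 914, so 914 needed; 914 in favor. Satisfied.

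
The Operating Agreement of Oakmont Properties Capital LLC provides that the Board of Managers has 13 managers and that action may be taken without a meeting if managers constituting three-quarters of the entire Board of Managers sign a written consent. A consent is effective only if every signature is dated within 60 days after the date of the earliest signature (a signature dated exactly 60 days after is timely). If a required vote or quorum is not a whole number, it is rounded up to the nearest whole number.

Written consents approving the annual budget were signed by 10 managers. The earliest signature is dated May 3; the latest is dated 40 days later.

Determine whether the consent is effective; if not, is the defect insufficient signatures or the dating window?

Effective — both the signature and dating-window requirements are satisfied.

Signatures required: three-quarters of 13 — 3/4 of 13 = 9.75, rounded up to 10, so 10 needed; 10 signed. Sufficient.
Dating window: the latest signature is 40 days after the earliest; the limit is 60 days. Within the window.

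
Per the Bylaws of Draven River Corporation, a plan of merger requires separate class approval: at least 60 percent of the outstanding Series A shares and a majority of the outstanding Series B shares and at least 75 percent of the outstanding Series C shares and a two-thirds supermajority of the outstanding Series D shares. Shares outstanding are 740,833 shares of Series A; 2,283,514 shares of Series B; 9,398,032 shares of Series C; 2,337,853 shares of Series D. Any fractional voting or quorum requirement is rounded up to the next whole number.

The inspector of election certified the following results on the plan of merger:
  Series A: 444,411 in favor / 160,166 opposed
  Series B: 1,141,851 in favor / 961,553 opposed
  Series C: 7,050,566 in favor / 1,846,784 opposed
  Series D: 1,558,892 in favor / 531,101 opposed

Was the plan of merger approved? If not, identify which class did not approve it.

Not approved — the Series A shares did not give the required vote.

Series A: 3/5 of 740833 = 444499.80, rounded up to 444500; 444,500 required, 444,411 in favor — not approved.
Series B: a majority of 2283514 is 1141758; 1,141,758 required, 1,141,851 in favor — approved.
Series C: 3/4 of 9398032 = 7048524; 7,048,524 required, 7,050,566 in favor — approved.
Series D: 2/3 of 2337853 = 1558568.67, rounded up to 1558569; 1,558,569 required, 1,558,892 in favor — approved.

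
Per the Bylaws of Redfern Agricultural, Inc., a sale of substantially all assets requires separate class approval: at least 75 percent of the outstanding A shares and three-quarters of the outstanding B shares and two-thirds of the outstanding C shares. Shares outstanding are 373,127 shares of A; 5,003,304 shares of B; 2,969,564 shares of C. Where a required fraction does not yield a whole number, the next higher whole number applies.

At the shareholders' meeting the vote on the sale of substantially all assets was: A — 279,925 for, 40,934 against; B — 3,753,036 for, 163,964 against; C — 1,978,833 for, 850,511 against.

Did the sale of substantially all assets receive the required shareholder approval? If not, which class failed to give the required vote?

Not approved — the C shares did not give the required vote.

A: 3/4 of 373127 = 279845.25, rounded up to 279846; 279,846 required, 279,925 in favor — approved.
B: 3/4 of 5003304 = 3752478; 3,752,478 required, 3,753,036 in favor — approved.
C: 2/3 of 2969564 = 1979709.33, rounded up to 1979710; 1,979,710 required, 1,978,833 in favor — not approved.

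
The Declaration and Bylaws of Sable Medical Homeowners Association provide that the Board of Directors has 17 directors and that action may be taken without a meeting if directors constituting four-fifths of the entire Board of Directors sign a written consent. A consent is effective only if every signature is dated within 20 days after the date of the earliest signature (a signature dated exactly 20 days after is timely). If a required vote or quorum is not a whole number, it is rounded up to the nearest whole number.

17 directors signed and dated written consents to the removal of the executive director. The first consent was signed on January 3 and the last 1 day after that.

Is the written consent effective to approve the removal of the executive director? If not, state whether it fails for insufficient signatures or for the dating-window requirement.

Effective — both the signature and dating-window requirements are satisfied.

Signatures required: four-fifths of 17 — 4/5 of 17 = 13.60, rounded up to 14, so 14 needed; 17 signed. Sufficient.
Dating window: the latest signature is 1 day after the earliest; the limit is 20 days. Within the window.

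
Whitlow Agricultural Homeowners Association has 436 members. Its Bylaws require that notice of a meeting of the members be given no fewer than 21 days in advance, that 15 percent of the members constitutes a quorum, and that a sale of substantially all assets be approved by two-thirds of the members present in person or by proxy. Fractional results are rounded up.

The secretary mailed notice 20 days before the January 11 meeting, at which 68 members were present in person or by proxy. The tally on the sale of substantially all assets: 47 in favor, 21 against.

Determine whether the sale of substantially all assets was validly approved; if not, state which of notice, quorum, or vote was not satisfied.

Invalid — notice requirement not satisfied.

Notice: 20 days given; 21 required. Not satisfied.
Quorum: 15% of 436 = 65.40, rounded up to 66; 68 present. Satisfied.
Vote: requires two-thirds of those present (68); 2/3 of 68 = 45.33, rounded up to 46, so 46 needed; 47 in favor. Satisfied.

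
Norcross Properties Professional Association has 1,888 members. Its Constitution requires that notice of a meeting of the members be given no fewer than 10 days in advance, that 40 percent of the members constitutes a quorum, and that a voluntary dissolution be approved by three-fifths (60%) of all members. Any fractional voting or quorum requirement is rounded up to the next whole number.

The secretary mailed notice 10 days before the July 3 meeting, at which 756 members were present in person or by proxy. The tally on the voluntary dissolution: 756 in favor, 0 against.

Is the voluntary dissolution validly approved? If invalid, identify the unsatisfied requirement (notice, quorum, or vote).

Invalid — vote requirement not satisfied.

Notice: 10 days given; 10 required. Satisfied.
Quorum: 40% of 1,888 = 755.20, rounded up to 756; 756 present. Satisfied.
Vote: requires three-fifths of all members (1,888); 3/5 of 1888 = 1132.80, rounded up to 1133, so 1,133 needed; 756 in favor. Not satisfied.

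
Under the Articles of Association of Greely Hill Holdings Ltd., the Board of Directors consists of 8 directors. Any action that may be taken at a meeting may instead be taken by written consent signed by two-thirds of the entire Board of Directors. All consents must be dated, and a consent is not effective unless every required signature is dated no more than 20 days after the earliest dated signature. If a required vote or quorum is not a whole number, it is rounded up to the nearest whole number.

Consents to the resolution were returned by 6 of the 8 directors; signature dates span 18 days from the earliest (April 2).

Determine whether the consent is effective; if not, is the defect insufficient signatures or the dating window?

Effective — both the signature and dating-window requirements are satisfied.

Signatures required: two-thirds of 8 — 2/3 of 8 = 5.33, rounded up to 6, so 6 needed; 6 signed. Sufficient.
Dating window: the latest signature is 18 days after the earliest; the limit is 20 days. Within the window.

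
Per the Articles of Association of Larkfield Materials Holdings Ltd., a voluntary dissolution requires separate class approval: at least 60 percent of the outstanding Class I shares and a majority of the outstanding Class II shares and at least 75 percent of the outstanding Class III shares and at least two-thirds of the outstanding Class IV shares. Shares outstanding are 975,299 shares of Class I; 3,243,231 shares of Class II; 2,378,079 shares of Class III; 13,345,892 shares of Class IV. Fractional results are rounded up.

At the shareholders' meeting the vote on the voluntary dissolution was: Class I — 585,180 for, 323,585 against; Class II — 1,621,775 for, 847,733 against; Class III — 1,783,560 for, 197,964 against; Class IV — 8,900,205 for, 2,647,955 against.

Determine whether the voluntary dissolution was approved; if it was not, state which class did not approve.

Approved — every class gave the required vote.

Class I: 3/5 of 975299 = 585179.40, rounded up to 585180; 585,180 required, 585,180 in favor — approved.
Class II: a majority of 3243231 is 1621616; 1,621,616 required, 1,621,775 in favor — approved.
Class III: 3/4 of 2378079 = 1783559.25, rounded up to 1783560; 1,783,560 required, 1,783,560 in favor — approved.
Class IV: 2/3 of 13345892 = 8897261.33, rounded up to 8897262; 8,897,262 required, 8,900,205 in favor — approved.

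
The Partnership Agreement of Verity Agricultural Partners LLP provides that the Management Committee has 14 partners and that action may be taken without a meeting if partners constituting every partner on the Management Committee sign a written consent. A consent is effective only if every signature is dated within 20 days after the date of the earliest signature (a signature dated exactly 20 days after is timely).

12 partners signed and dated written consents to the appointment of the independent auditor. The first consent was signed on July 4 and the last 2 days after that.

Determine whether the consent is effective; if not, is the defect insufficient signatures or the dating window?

Signatures required: every one of 14 — unanimous means all 14, so 14 needed; 12 signed. Insufficient.
Dating window: the latest signature is 2 days after the earliest; the limit is 20 days. Within the window.

Not effective — insufficient signatures.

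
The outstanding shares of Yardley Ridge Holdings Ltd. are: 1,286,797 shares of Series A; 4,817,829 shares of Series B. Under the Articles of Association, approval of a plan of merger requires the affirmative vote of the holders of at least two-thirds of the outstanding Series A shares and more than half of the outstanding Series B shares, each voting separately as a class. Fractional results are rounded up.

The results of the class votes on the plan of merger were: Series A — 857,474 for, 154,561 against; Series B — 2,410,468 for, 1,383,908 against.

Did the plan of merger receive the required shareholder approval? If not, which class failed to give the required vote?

Series A: 2/3 of 1286797 = 857864.67, rounded up to 857865; 857,865 required, 857,474 in favor — not approved.
Series B: a majority of 4817829 is 2408915; 2,408,915 required, 2,410,468 in favor — approved.

Not approved — the Series A shares did not give the required vote.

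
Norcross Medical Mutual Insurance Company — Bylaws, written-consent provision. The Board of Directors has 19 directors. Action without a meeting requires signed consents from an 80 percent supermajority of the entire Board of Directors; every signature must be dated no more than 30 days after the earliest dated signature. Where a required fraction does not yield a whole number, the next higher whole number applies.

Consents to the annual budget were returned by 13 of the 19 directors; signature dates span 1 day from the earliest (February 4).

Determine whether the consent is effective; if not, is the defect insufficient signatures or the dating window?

Not effective — insufficient signatures.

Signatures required: an 80 percent supermajority of 19 — 4/5 of 19 = 15.20, rounded up to 16, so 16 needed; 13 signed. Insufficient.
Dating window: the latest signature is 1 day after the earliest; the limit is 30 days. Within the window.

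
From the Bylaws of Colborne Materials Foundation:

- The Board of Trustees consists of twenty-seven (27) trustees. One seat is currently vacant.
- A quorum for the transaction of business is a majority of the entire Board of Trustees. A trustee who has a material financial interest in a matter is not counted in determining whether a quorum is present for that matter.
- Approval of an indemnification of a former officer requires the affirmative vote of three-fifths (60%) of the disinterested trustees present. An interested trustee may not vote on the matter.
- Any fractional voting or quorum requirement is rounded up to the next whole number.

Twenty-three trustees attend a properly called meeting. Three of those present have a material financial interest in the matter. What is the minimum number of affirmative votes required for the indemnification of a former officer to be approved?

12

The indemnification of a former officer requires three-fifths of the disinterested trustees present (23 − 3 = 20).
3/5 of 20 = 12.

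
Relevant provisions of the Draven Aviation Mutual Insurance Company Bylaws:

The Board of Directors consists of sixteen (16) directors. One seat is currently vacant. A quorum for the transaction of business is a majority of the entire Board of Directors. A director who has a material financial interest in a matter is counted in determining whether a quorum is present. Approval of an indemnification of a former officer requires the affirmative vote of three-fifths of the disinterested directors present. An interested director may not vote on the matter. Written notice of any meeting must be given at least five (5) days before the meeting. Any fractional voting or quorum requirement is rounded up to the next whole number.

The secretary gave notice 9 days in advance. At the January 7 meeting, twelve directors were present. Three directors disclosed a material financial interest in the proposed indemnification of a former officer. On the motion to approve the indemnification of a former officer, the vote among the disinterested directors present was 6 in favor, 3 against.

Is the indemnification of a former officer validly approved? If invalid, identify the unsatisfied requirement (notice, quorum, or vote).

Notice: 9 days given; 5 required (9 ≥ 5). Satisfied.
Quorum: 12 present (interested directors count toward quorum); quorum is 9. Satisfied.
Vote: the indemnification of a former officer requires three-fifths of the disinterested directors present (12 − 3 = 9). 3/5 of 9 = 5.40, rounded up to 6, so 6 affirmative votes are needed; 6 voted in favor. Satisfied.

Valid — all requirements satisfied.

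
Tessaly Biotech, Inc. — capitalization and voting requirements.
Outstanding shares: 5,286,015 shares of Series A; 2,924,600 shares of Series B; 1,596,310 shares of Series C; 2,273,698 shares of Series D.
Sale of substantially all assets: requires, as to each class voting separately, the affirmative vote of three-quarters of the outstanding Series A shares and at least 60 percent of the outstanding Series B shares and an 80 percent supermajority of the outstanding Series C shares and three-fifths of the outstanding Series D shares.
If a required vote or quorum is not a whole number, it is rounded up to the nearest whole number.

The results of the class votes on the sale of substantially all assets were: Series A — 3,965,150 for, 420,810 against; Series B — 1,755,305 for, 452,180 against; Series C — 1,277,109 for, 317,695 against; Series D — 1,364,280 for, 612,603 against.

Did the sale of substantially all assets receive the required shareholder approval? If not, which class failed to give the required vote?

Series A: 3/4 of 5286015 = 3964511.25, rounded up to 3964512; 3,964,512 required, 3,965,150 in favor — approved.
Series B: 3/5 of 2924600 = 1754760; 1,754,760 required, 1,755,305 in favor — approved.
Series C: 4/5 of 1596310 = 1277048; 1,277,048 required, 1,277,109 in favor — approved.
Series D: 3/5 of 2273698 = 1364218.80, rounded up to 1364219; 1,364,219 required, 1,364,280 in favor — approved.

Approved — every class gave the required vote.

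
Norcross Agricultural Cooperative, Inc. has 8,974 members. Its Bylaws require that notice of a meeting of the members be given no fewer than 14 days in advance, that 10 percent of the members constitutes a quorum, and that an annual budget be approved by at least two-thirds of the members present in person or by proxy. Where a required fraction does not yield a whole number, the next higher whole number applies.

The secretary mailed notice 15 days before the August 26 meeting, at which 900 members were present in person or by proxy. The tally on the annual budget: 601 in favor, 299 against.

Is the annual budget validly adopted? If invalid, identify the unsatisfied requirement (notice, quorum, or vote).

Notice: 15 days given; 14 required. Satisfied.
Quorum: 10% of 8,974 = 897.40, rounded up to 898; 900 present. Satisfied.
Vote: requires two-thirds of those present (900); 2/3 of 900 = 600, so 600 needed; 601 in favor. Satisfied.

Valid — all requirements satisfied.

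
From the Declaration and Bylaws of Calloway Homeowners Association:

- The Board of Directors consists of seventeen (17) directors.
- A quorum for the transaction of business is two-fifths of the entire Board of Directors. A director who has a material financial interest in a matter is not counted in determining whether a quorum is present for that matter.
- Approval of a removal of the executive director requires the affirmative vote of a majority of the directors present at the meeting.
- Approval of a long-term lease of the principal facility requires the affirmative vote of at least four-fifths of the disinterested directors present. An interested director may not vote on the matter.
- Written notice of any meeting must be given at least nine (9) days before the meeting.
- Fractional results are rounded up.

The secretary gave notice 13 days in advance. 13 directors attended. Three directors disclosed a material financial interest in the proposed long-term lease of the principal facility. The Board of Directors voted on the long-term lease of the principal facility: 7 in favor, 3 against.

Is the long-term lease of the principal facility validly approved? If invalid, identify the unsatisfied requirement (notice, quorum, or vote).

Notice: 13 days given; 9 required (13 ≥ 9). Satisfied.
Quorum: 13 present, but the 3 interested directors do not count, leaving 10. Quorum is 7. Satisfied.
Vote: the long-term lease of the principal facility requires four-fifths of the disinterested directors present (13 − 3 = 10). 4/5 of 10 = 8, so 8 affirmative votes are needed; 7 voted in favor. Not satisfied.

Invalid — vote requirement not satisfied.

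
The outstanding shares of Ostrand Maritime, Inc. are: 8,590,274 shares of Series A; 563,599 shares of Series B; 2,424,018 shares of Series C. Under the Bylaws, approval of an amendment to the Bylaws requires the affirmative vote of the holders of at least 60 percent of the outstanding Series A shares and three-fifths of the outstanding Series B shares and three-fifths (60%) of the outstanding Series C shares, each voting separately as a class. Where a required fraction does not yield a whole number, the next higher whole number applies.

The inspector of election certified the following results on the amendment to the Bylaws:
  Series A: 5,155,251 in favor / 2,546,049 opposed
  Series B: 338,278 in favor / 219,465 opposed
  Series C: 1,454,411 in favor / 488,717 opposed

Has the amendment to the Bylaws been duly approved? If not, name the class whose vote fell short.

Approved — every class gave the required vote.

Series A: 3/5 of 8590274 = 5154164.40, rounded up to 5154165; 5,154,165 required, 5,155,251 in favor — approved.
Series B: 3/5 of 563599 = 338159.40, rounded up to 338160; 338,160 required, 338,278 in favor — approved.
Series C: 3/5 of 2424018 = 1454410.80, rounded up to 1454411; 1,454,411 required, 1,454,411 in favor — approved.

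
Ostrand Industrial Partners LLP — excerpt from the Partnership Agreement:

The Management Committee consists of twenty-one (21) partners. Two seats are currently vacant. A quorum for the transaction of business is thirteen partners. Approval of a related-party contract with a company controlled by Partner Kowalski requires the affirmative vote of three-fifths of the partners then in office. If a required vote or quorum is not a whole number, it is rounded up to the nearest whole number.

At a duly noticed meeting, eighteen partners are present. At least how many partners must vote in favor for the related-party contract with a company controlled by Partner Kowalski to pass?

12

The related-party contract with a company controlled by Partner Kowalski requires three-fifths of the partners then in office (19).
3/5 of 19 = 11.40, rounded up to 12.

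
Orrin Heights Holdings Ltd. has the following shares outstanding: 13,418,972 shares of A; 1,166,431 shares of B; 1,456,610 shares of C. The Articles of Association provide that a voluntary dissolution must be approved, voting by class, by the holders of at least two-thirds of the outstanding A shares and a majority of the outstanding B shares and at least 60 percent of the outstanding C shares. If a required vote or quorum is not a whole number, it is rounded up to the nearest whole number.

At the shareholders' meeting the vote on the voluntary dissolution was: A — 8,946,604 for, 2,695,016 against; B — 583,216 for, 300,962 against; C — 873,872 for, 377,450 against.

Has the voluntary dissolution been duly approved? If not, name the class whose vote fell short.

Not approved — the C shares did not give the required vote.

A: 2/3 of 13418972 = 8945981.33, rounded up to 8945982; 8,945,982 required, 8,946,604 in favor — approved.
B: a majority of 1166431 is 583216; 583,216 required, 583,216 in favor — approved.
C: 3/5 of 1456610 = 873966; 873,966 required, 873,872 in favor — not approved.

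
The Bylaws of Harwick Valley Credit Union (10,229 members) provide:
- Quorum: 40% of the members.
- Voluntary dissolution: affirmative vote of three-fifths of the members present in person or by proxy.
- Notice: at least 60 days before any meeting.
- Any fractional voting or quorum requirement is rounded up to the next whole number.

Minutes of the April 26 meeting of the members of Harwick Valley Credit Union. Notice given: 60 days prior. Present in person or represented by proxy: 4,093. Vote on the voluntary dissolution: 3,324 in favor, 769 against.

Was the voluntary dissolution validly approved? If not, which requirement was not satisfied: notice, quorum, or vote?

Notice: 60 days given; 60 required. Satisfied.
Quorum: 40% of 10,229 = 4,091.60, rounded up to 4,092; 4,093 present. Satisfied.
Vote: requires three-fifths of those present (4,093); 3/5 of 4093 = 2455.80, rounded up to 2456, so 2,456 needed; 3,324 in favor. Satisfied.

Valid — all requirements satisfied.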